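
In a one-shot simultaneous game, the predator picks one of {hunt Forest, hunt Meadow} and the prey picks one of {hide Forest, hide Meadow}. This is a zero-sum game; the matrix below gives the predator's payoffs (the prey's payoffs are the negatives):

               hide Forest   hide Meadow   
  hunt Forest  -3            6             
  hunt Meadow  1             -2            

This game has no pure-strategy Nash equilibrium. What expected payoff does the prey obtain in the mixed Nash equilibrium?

In a mixed equilibrium the prey is indifferent between hide Forest and hide Meadow; this condition fixes p.
  the prey's payoff from hide Forest: p·3 + (1−p)·(-1) = 4p - 1
  the prey's payoff from hide Meadow: p·(-6) + (1−p)·2 = -8p + 2
  4p - 1 = -8p + 2  ⇒  12p = 3  ⇒  p = 1/4.
At equilibrium the prey is indifferent across columns, so the prey's payoff equals the payoff from hide Forest: (1/4)·3 + (3/4)·(-1) = 0.

0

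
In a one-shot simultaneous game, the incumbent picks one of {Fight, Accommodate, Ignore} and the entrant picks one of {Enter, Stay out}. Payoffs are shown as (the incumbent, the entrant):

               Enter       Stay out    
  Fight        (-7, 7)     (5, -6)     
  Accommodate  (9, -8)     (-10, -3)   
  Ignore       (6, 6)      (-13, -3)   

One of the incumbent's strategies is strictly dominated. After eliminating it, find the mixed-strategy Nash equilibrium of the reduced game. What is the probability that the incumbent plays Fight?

p = 5/18

The incumbent's strategy Ignore is strictly dominated by Accommodate: 9 > 6 and -10 > -13. Eliminate Ignore.
In a mixed equilibrium the entrant is indifferent between Enter and Stay out; this condition fixes p.
  the entrant's expected payoff from Enter: p·7 + (1−p)·(-8) = 15p - 8
  the entrant's expected payoff from Stay out: p·(-6) + (1−p)·(-3) = -3p - 3
  15p - 8 = -3p - 3  ⇒  18p = 5  ⇒  p = 5/18.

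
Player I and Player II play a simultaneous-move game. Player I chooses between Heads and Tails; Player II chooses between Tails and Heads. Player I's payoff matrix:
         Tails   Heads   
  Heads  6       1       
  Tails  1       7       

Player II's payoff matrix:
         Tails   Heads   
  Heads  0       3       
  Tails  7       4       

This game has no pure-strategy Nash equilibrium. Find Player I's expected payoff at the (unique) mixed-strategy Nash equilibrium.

41/11

Set Player I's expected payoff from Heads equal to that from Tails:
  Player I's payoff to Heads: q·6 + (1−q)·1 = 5q + 1
  Player I's payoff to Tails: q·1 + (1−q)·7 = -6q + 7
  5q + 1 = -6q + 7  ⇒  11q = 6  ⇒  q = 6/11.
At equilibrium Player I is indifferent across rows, so Player I's payoff equals the payoff from Heads: (6/11)·6 + (5/11)·1 = 41/11.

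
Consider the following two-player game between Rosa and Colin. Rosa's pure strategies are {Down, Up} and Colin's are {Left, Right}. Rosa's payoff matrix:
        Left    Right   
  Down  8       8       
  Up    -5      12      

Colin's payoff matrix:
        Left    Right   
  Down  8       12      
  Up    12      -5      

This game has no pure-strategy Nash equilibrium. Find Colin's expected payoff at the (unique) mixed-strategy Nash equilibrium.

184/21

For Colin to be willing to mix, Colin must be indifferent between Left and Right, which pins down Rosa's mix.
  Colin's expected payoff from Left: p·8 + (1−p)·12 = -4p + 12
  Colin's expected payoff from Right: p·12 + (1−p)·(-5) = 17p - 5
  -4p + 12 = 17p - 5  ⇒  -21p = -17  ⇒  p = 17/21.
At equilibrium Colin is indifferent across columns, so Colin's payoff equals the payoff from Left: (17/21)·8 + (4/21)·12 = 184/21.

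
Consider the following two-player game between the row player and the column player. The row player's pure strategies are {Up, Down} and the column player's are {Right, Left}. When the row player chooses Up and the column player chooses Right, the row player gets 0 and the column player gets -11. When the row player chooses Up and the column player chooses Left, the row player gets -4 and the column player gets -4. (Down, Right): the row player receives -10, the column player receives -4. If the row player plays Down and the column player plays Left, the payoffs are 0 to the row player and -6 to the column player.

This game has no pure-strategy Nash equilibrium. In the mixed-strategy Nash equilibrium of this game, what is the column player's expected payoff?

The column player's indifference between Right and Left determines the row player's mixing probability p:
  the column player's payoff from Right: p·(-11) + (1−p)·(-4) = -7p - 4
  the column player's payoff from Left: p·(-4) + (1−p)·(-6) = 2p - 6
  -7p - 4 = 2p - 6  ⇒  -9p = -2  ⇒  p = 2/9.
At equilibrium the column player is indifferent across columns, so the column player's payoff equals the payoff from Right: (2/9)·(-11) + (7/9)·(-4) = -50/9.

-50/9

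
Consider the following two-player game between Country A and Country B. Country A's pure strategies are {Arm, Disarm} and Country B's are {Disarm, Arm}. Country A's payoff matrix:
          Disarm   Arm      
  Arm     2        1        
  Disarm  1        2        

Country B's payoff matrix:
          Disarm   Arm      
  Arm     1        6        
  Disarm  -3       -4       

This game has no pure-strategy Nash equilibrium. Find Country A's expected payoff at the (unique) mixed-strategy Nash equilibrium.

Country A's indifference between Arm and Disarm determines Country B's mixing probability q:
  Country A's payoff from Arm: q·2 + (1−q)·1 = q + 1
  Country A's payoff from Disarm: q·1 + (1−q)·2 = -q + 2
  q + 1 = -q + 2  ⇒  2q = 1  ⇒  q = 1/2.
At equilibrium Country A is indifferent across rows, so Country A's payoff equals the payoff from Arm: (1/2)·2 + (1/2)·1 = 3/2.

3/2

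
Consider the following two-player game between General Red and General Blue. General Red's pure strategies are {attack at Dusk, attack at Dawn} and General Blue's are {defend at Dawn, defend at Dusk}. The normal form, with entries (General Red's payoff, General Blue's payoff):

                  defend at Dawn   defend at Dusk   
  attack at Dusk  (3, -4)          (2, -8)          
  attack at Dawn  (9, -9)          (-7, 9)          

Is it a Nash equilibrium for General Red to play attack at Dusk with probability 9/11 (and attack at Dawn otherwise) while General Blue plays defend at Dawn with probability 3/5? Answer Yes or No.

Yes

Check General Blue's indifference given General Red's mix p = 9/11:
  payoff from defend at Dawn = -54/11; payoff from defend at Dusk = -54/11 — equal.
Check General Red's indifference given General Blue's mix q = 3/5:
  payoff from attack at Dusk = 13/5; payoff from attack at Dawn = 13/5 — equal.
Both players are indifferent, so neither can profitably deviate.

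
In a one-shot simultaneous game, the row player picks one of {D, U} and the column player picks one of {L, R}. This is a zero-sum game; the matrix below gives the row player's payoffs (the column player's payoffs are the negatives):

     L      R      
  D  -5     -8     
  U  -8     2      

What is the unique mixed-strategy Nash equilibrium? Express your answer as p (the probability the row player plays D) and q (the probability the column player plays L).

In a mixed equilibrium the column player is indifferent between L and R; this condition fixes p.
  the column player's expected payoff from L: p·5 + (1−p)·8 = -3p + 8
  the column player's expected payoff from R: p·8 + (1−p)·(-2) = 10p - 2
  -3p + 8 = 10p - 2  ⇒  -13p = -10  ⇒  p = 10/13.
The row player's indifference between D and U determines the column player's mixing probability q:
  the row player's expected payoff from D: q·(-5) + (1−q)·(-8) = 3q - 8
  the row player's expected payoff from U: q·(-8) + (1−q)·2 = -10q + 2
  3q - 8 = -10q + 2  ⇒  13q = 10  ⇒  q = 10/13.

p = 10/13, q = 10/13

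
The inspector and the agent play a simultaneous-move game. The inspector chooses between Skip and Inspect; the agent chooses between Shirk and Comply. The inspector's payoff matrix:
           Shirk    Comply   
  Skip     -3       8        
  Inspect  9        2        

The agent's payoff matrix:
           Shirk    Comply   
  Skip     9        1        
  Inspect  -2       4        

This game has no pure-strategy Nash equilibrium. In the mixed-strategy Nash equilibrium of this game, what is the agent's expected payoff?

The inspector's mix must leave the agent indifferent between Shirk and Comply.
  the agent's payoff from Shirk: p·9 + (1−p)·(-2) = 11p - 2
  the agent's payoff from Comply: p·1 + (1−p)·4 = -3p + 4
  11p - 2 = -3p + 4  ⇒  14p = 6  ⇒  p = 3/7.
At equilibrium the agent is indifferent across columns, so the agent's payoff equals the payoff from Shirk: (3/7)·9 + (4/7)·(-2) = 19/7.

19/7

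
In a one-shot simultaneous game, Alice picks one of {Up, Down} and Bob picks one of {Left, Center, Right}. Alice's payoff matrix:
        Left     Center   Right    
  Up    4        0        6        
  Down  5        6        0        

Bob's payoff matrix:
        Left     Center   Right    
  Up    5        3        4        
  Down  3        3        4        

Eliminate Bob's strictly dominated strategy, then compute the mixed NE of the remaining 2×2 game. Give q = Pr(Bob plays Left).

Bob's strategy Center is strictly dominated by Right: 4 > 3 and 4 > 3. Eliminate Center.
In a mixed equilibrium Alice is indifferent between Up and Down; this condition fixes q.
  Alice's expected payoff from Up: q·4 + (1−q)·6 = -2q + 6
  Alice's expected payoff from Down: q·5 + (1−q)·0 = 5q
  -2q + 6 = 5q  ⇒  -7q = -6  ⇒  q = 6/7.

q = 6/7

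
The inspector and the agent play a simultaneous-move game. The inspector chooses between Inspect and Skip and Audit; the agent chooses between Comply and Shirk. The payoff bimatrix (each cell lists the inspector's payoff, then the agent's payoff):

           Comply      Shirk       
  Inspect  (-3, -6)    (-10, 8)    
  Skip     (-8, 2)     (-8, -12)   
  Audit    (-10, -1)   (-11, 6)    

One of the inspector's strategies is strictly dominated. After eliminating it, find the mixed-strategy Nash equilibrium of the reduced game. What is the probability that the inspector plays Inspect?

The inspector's strategy Audit is strictly dominated by Skip: -8 > -10 and -8 > -11. Eliminate Audit.
Set the agent's expected payoff from Comply equal to that from Shirk:
  the agent's payoff to Comply: p·(-6) + (1−p)·2 = -8p + 2
  the agent's payoff to Shirk: p·8 + (1−p)·(-12) = 20p - 12
  -8p + 2 = 20p - 12  ⇒  -28p = -14  ⇒  p = 1/2.

p = 1/2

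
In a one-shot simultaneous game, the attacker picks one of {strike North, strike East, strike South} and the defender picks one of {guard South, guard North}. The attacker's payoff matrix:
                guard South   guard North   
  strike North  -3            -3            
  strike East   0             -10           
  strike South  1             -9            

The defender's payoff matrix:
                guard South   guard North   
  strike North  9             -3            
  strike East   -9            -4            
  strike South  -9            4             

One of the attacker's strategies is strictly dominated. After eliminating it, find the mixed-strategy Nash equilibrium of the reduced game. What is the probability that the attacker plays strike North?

p = 13/25

The attacker's strategy strike East is strictly dominated by strike South: 1 > 0 and -9 > -10. Eliminate strike East.
The attacker's mix must leave the defender indifferent between guard South and guard North.
  the defender's payoff to guard South: p·9 + (1−p)·(-9) = 18p - 9
  the defender's payoff to guard North: p·(-3) + (1−p)·4 = -7p + 4
  18p - 9 = -7p + 4  ⇒  25p = 13  ⇒  p = 13/25.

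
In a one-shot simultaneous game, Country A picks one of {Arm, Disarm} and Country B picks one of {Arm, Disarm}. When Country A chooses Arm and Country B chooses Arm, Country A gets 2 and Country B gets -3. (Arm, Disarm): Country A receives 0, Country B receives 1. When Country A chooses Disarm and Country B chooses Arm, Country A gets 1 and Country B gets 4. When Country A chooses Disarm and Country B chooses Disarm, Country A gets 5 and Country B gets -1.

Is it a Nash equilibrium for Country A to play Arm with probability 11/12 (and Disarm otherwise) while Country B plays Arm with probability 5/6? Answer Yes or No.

Given Country A's mix p = 11/12, Country B's payoff from Arm is -29/12 but from Disarm is 5/6. Country B strictly prefers Disarm, so Country B would not mix.
So the proposed profile is not a Nash equilibrium.

No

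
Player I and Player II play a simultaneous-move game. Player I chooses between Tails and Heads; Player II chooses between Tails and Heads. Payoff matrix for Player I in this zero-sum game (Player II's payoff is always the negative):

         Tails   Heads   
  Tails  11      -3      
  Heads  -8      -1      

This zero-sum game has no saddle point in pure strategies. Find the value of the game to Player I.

Set Player I's expected payoff from Tails equal to that from Heads:
  Player I's payoff from Tails: q·11 + (1−q)·(-3) = 14q - 3
  Player I's payoff from Heads: q·(-8) + (1−q)·(-1) = -7q - 1
  14q - 3 = -7q - 1  ⇒  21q = 2  ⇒  q = 2/21.
The value is Player I's expected payoff against this mix (using Tails): (2/21)·11 + (19/21)·(-3) = -5/3.

v = -5/3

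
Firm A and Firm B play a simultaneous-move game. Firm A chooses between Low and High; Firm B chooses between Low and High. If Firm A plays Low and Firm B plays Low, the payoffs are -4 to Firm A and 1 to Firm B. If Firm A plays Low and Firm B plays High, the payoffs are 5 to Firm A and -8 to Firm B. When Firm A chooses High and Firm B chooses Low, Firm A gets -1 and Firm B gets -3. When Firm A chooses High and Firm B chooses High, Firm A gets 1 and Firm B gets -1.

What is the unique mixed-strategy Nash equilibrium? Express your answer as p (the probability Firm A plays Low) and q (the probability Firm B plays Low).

p = 2/11, q = 4/7

Firm A's mix must leave Firm B indifferent between Low and High.
  Firm B's expected payoff from Low: p·1 + (1−p)·(-3) = 4p - 3
  Firm B's expected payoff from High: p·(-8) + (1−p)·(-1) = -7p - 1
  4p - 3 = -7p - 1  ⇒  11p = 2  ⇒  p = 2/11.
For Firm A to be willing to mix, Firm A must be indifferent between Low and High, which pins down Firm B's mix.
  Firm A's payoff from Low: q·(-4) + (1−q)·5 = -9q + 5
  Firm A's payoff from High: q·(-1) + (1−q)·1 = -2q + 1
  -9q + 5 = -2q + 1  ⇒  -7q = -4  ⇒  q = 4/7.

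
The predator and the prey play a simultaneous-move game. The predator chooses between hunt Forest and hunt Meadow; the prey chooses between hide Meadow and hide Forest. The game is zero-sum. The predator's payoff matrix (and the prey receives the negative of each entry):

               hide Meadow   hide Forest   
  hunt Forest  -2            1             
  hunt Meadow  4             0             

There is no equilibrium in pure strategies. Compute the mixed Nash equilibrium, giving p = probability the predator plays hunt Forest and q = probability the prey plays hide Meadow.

For the prey to be willing to mix, the prey must be indifferent between hide Meadow and hide Forest, which pins down the predator's mix.
  the prey's expected payoff from hide Meadow: p·2 + (1−p)·(-4) = 6p - 4
  the prey's expected payoff from hide Forest: p·(-1) + (1−p)·0 = -p
  6p - 4 = -p  ⇒  7p = 4  ⇒  p = 4/7.
For the predator to be willing to mix, the predator must be indifferent between hunt Forest and hunt Meadow, which pins down the prey's mix.
  the predator's expected payoff from hunt Forest: q·(-2) + (1−q)·1 = -3q + 1
  the predator's expected payoff from hunt Meadow: q·4 + (1−q)·0 = 4q
  -3q + 1 = 4q  ⇒  -7q = -1  ⇒  q = 1/7.

p = 4/7, q = 1/7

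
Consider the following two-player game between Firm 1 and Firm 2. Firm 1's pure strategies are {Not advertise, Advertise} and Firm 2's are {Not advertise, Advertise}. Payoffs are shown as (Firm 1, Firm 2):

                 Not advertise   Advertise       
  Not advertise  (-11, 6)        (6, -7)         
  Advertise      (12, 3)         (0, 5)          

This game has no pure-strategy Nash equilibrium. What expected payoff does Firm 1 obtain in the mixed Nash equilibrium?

72/29

Firm 1's indifference between Not advertise and Advertise determines Firm 2's mixing probability q:
  Firm 1's payoff to Not advertise: q·(-11) + (1−q)·6 = -17q + 6
  Firm 1's payoff to Advertise: q·12 + (1−q)·0 = 12q
  -17q + 6 = 12q  ⇒  -29q = -6  ⇒  q = 6/29.
At equilibrium Firm 1 is indifferent across rows, so Firm 1's payoff equals the payoff from Not advertise: (6/29)·(-11) + (23/29)·6 = 72/29.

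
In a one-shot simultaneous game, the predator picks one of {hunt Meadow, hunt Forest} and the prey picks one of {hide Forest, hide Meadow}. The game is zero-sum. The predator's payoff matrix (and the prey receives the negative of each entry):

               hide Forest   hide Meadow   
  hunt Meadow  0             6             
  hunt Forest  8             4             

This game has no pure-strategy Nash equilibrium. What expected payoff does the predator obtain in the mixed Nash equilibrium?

24/5

The predator's indifference between hunt Meadow and hunt Forest determines the prey's mixing probability q:
  the predator's payoff from hunt Meadow: q·0 + (1−q)·6 = -6q + 6
  the predator's payoff from hunt Forest: q·8 + (1−q)·4 = 4q + 4
  -6q + 6 = 4q + 4  ⇒  -10q = -2  ⇒  q = 1/5.
At equilibrium the predator is indifferent across rows, so the predator's payoff equals the payoff from hunt Meadow: (1/5)·0 + (4/5)·6 = 24/5.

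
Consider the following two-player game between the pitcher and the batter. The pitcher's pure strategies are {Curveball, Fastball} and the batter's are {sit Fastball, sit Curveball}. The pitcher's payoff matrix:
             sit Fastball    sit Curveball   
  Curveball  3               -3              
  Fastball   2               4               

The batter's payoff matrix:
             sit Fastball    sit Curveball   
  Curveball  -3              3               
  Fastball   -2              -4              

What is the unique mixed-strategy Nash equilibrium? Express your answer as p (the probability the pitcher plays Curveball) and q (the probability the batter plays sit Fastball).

p = 1/4, q = 7/8

The pitcher's mix must leave the batter indifferent between sit Fastball and sit Curveball.
  the batter's payoff from sit Fastball: p·(-3) + (1−p)·(-2) = -p - 2
  the batter's payoff from sit Curveball: p·3 + (1−p)·(-4) = 7p - 4
  -p - 2 = 7p - 4  ⇒  -8p = -2  ⇒  p = 1/4.
Set the pitcher's expected payoff from Curveball equal to that from Fastball:
  the pitcher's payoff to Curveball: q·3 + (1−q)·(-3) = 6q - 3
  the pitcher's payoff to Fastball: q·2 + (1−q)·4 = -2q + 4
  6q - 3 = -2q + 4  ⇒  8q = 7  ⇒  q = 7/8.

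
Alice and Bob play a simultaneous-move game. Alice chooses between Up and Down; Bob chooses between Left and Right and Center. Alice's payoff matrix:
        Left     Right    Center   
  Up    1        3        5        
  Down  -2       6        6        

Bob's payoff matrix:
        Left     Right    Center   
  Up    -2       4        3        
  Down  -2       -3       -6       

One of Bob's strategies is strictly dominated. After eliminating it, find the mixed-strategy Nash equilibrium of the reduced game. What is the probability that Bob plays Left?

q = 1/2

Bob's strategy Center is strictly dominated by Right: 4 > 3 and -3 > -6. Eliminate Center.
In a mixed equilibrium Alice is indifferent between Up and Down; this condition fixes q.
  Alice's expected payoff from Up: q·1 + (1−q)·3 = -2q + 3
  Alice's expected payoff from Down: q·(-2) + (1−q)·6 = -8q + 6
  -2q + 3 = -8q + 6  ⇒  6q = 3  ⇒  q = 1/2.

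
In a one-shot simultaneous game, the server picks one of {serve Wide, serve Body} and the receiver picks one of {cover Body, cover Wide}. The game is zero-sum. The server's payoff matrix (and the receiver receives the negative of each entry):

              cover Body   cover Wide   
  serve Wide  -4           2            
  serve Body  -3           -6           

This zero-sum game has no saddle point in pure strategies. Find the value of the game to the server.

v = -10/3

For the server to be willing to mix, the server must be indifferent between serve Wide and serve Body, which pins down the receiver's mix.
  the server's payoff to serve Wide: q·(-4) + (1−q)·2 = -6q + 2
  the server's payoff to serve Body: q·(-3) + (1−q)·(-6) = 3q - 6
  -6q + 2 = 3q - 6  ⇒  -9q = -8  ⇒  q = 8/9.
The value is the server's expected payoff against this mix (using serve Wide): (8/9)·(-4) + (1/9)·2 = -10/3.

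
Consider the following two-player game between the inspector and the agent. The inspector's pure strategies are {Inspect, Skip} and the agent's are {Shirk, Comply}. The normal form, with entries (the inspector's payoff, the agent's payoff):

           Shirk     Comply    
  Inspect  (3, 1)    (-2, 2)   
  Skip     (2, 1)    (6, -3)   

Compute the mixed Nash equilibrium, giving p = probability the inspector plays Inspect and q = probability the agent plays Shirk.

In a mixed equilibrium the agent is indifferent between Shirk and Comply; this condition fixes p.
  the agent's expected payoff from Shirk: p·1 + (1−p)·1 = 1
  the agent's expected payoff from Comply: p·2 + (1−p)·(-3) = 5p - 3
  1 = 5p - 3  ⇒  -5p = -4  ⇒  p = 4/5.
In a mixed equilibrium the inspector is indifferent between Inspect and Skip; this condition fixes q.
  the inspector's payoff from Inspect: q·3 + (1−q)·(-2) = 5q - 2
  the inspector's payoff from Skip: q·2 + (1−q)·6 = -4q + 6
  5q - 2 = -4q + 6  ⇒  9q = 8  ⇒  q = 8/9.

p = 4/5, q = 8/9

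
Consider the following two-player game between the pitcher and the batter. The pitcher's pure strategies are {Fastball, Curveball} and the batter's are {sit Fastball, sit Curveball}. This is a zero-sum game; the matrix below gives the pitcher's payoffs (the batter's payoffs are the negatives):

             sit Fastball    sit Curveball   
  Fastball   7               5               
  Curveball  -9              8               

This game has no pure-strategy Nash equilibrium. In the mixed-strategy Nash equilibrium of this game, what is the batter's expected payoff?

-101/19

Set the batter's expected payoff from sit Fastball equal to that from sit Curveball:
  the batter's expected payoff from sit Fastball: p·(-7) + (1−p)·9 = -16p + 9
  the batter's expected payoff from sit Curveball: p·(-5) + (1−p)·(-8) = 3p - 8
  -16p + 9 = 3p - 8  ⇒  -19p = -17  ⇒  p = 17/19.
At equilibrium the batter is indifferent across columns, so the batter's payoff equals the payoff from sit Fastball: (17/19)·(-7) + (2/19)·9 = -101/19.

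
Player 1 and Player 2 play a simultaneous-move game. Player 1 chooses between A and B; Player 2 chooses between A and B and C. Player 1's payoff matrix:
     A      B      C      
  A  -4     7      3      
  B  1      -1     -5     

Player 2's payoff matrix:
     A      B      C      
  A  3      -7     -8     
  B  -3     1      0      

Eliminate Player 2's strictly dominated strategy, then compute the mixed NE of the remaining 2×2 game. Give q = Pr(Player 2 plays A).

q = 8/13

Player 2's strategy C is strictly dominated by B: -7 > -8 and 1 > 0. Eliminate C.
Player 2's mix must leave Player 1 indifferent between A and B.
  Player 1's payoff from A: q·(-4) + (1−q)·7 = -11q + 7
  Player 1's payoff from B: q·1 + (1−q)·(-1) = 2q - 1
  -11q + 7 = 2q - 1  ⇒  -13q = -8  ⇒  q = 8/13.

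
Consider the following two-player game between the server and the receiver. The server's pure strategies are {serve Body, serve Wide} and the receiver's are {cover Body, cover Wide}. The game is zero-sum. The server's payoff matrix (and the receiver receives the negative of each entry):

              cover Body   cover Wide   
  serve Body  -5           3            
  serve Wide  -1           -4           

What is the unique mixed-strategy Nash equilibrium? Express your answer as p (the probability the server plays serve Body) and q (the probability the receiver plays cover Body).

The server's mix must leave the receiver indifferent between cover Body and cover Wide.
  the receiver's expected payoff from cover Body: p·5 + (1−p)·1 = 4p + 1
  the receiver's expected payoff from cover Wide: p·(-3) + (1−p)·4 = -7p + 4
  4p + 1 = -7p + 4  ⇒  11p = 3  ⇒  p = 3/11.
In a mixed equilibrium the server is indifferent between serve Body and serve Wide; this condition fixes q.
  the server's expected payoff from serve Body: q·(-5) + (1−q)·3 = -8q + 3
  the server's expected payoff from serve Wide: q·(-1) + (1−q)·(-4) = 3q - 4
  -8q + 3 = 3q - 4  ⇒  -11q = -7  ⇒  q = 7/11.

p = 3/11, q = 7/11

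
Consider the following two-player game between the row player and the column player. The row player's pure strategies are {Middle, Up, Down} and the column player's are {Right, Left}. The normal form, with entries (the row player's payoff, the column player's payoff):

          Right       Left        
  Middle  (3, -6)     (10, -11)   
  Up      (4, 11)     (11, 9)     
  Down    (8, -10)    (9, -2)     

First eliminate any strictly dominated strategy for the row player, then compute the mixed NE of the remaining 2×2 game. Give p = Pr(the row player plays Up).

p = 4/5

The row player's strategy Middle is strictly dominated by Up: 4 > 3 and 11 > 10. Eliminate Middle.
In a mixed equilibrium the column player is indifferent between Right and Left; this condition fixes p.
  the column player's expected payoff from Right: p·11 + (1−p)·(-10) = 21p - 10
  the column player's expected payoff from Left: p·9 + (1−p)·(-2) = 11p - 2
  21p - 10 = 11p - 2  ⇒  10p = 8  ⇒  p = 4/5.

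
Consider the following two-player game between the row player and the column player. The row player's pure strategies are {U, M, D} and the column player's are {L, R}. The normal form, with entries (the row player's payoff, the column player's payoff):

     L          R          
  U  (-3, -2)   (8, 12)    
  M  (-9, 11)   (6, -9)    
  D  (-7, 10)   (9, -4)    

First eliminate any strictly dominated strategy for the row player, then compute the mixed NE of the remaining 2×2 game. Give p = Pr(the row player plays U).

The row player's strategy M is strictly dominated by D: -7 > -9 and 9 > 6. Eliminate M.
For the column player to be willing to mix, the column player must be indifferent between L and R, which pins down the row player's mix.
  the column player's payoff to L: p·(-2) + (1−p)·10 = -12p + 10
  the column player's payoff to R: p·12 + (1−p)·(-4) = 16p - 4
  -12p + 10 = 16p - 4  ⇒  -28p = -14  ⇒  p = 1/2.

p = 1/2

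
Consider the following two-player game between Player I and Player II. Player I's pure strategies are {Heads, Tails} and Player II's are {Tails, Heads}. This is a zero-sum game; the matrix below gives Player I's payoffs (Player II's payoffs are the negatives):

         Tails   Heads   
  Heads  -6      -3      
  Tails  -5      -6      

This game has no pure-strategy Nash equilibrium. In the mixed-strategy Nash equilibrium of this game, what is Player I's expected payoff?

-21/4

Set Player I's expected payoff from Heads equal to that from Tails:
  Player I's expected payoff from Heads: q·(-6) + (1−q)·(-3) = -3q - 3
  Player I's expected payoff from Tails: q·(-5) + (1−q)·(-6) = q - 6
  -3q - 3 = q - 6  ⇒  -4q = -3  ⇒  q = 3/4.
At equilibrium Player I is indifferent across rows, so Player I's payoff equals the payoff from Heads: (3/4)·(-6) + (1/4)·(-3) = -21/4.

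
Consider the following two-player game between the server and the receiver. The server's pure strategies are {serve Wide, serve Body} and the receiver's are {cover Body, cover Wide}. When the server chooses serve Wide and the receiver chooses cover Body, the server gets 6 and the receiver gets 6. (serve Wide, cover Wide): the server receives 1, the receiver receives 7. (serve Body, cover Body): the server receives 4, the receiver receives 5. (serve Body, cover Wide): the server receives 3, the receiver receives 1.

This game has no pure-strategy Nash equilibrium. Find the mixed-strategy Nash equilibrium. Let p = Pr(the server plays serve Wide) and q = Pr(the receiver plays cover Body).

In a mixed equilibrium the receiver is indifferent between cover Body and cover Wide; this condition fixes p.
  the receiver's expected payoff from cover Body: p·6 + (1−p)·5 = p + 5
  the receiver's expected payoff from cover Wide: p·7 + (1−p)·1 = 6p + 1
  p + 5 = 6p + 1  ⇒  -5p = -4  ⇒  p = 4/5.
The receiver's mix must leave the server indifferent between serve Wide and serve Body.
  the server's payoff from serve Wide: q·6 + (1−q)·1 = 5q + 1
  the server's payoff from serve Body: q·4 + (1−q)·3 = q + 3
  5q + 1 = q + 3  ⇒  4q = 2  ⇒  q = 1/2.

p = 4/5, q = 1/2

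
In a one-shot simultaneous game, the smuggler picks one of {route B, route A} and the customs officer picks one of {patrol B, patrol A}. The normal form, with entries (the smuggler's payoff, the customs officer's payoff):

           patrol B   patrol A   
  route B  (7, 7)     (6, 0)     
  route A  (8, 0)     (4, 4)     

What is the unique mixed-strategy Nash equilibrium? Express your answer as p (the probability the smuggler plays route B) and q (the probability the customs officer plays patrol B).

p = 4/11, q = 2/3

Set the customs officer's expected payoff from patrol B equal to that from patrol A:
  the customs officer's expected payoff from patrol B: p·7 + (1−p)·0 = 7p
  the customs officer's expected payoff from patrol A: p·0 + (1−p)·4 = -4p + 4
  7p = -4p + 4  ⇒  11p = 4  ⇒  p = 4/11.
In a mixed equilibrium the smuggler is indifferent between route B and route A; this condition fixes q.
  the smuggler's expected payoff from route B: q·7 + (1−q)·6 = q + 6
  the smuggler's expected payoff from route A: q·8 + (1−q)·4 = 4q + 4
  q + 6 = 4q + 4  ⇒  -3q = -2  ⇒  q = 2/3.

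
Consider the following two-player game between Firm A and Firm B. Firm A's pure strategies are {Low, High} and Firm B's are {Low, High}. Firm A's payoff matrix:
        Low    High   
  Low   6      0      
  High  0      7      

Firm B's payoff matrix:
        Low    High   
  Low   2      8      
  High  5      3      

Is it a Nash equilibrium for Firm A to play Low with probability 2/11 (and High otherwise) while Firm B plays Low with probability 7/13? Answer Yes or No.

Given Firm A's mix p = 2/11, Firm B's payoff from Low is 49/11 but from High is 43/11. Firm B strictly prefers Low, so Firm B would not mix.
So the proposed profile is not a Nash equilibrium.

No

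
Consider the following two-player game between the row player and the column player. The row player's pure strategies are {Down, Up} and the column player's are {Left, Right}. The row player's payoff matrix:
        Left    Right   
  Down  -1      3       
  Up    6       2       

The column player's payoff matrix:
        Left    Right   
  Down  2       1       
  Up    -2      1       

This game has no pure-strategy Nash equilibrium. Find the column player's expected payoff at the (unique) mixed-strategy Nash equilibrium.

1

For the column player to be willing to mix, the column player must be indifferent between Left and Right, which pins down the row player's mix.
  the column player's payoff from Left: p·2 + (1−p)·(-2) = 4p - 2
  the column player's payoff from Right: p·1 + (1−p)·1 = 1
  4p - 2 = 1  ⇒  4p = 3  ⇒  p = 3/4.
At equilibrium the column player is indifferent across columns, so the column player's payoff equals the payoff from Left: (3/4)·2 + (1/4)·(-2) = 1.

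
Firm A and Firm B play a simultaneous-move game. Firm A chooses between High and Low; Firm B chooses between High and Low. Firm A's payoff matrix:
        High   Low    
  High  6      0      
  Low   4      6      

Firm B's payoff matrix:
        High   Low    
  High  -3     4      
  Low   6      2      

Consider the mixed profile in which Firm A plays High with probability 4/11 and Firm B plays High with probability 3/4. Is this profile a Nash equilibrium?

Yes

Check Firm B's indifference given Firm A's mix p = 4/11:
  payoff from High = 30/11; payoff from Low = 30/11 — equal.
Check Firm A's indifference given Firm B's mix q = 3/4:
  payoff from High = 9/2; payoff from Low = 9/2 — equal.
Both players are indifferent, so neither can profitably deviate.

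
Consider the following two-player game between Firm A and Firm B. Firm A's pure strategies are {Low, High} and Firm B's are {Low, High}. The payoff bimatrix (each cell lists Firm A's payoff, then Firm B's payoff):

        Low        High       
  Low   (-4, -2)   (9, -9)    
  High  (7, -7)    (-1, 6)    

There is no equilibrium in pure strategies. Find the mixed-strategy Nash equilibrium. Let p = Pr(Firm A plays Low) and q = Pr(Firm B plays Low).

p = 13/20, q = 10/21

Firm A's mix must leave Firm B indifferent between Low and High.
  Firm B's payoff from Low: p·(-2) + (1−p)·(-7) = 5p - 7
  Firm B's payoff from High: p·(-9) + (1−p)·6 = -15p + 6
  5p - 7 = -15p + 6  ⇒  20p = 13  ⇒  p = 13/20.
For Firm A to be willing to mix, Firm A must be indifferent between Low and High, which pins down Firm B's mix.
  Firm A's payoff from Low: q·(-4) + (1−q)·9 = -13q + 9
  Firm A's payoff from High: q·7 + (1−q)·(-1) = 8q - 1
  -13q + 9 = 8q - 1  ⇒  -21q = -10  ⇒  q = 10/21.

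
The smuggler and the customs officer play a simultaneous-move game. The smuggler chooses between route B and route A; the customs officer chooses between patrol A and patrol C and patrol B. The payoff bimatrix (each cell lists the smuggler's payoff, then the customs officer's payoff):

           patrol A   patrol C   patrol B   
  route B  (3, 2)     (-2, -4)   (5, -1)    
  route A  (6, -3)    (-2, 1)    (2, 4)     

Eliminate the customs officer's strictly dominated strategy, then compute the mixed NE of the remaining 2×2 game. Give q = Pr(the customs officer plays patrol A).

q = 1/2

The customs officer's strategy patrol C is strictly dominated by patrol B: -1 > -4 and 4 > 1. Eliminate patrol C.
Set the smuggler's expected payoff from route B equal to that from route A:
  the smuggler's expected payoff from route B: q·3 + (1−q)·5 = -2q + 5
  the smuggler's expected payoff from route A: q·6 + (1−q)·2 = 4q + 2
  -2q + 5 = 4q + 2  ⇒  -6q = -3  ⇒  q = 1/2.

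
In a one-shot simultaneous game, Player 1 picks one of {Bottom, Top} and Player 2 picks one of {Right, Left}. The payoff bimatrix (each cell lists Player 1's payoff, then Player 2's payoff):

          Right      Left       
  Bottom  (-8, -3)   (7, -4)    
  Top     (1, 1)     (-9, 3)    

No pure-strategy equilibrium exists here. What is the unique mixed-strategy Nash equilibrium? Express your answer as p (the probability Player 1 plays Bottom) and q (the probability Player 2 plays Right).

p = 2/3, q = 16/25

For Player 2 to be willing to mix, Player 2 must be indifferent between Right and Left, which pins down Player 1's mix.
  Player 2's payoff from Right: p·(-3) + (1−p)·1 = -4p + 1
  Player 2's payoff from Left: p·(-4) + (1−p)·3 = -7p + 3
  -4p + 1 = -7p + 3  ⇒  3p = 2  ⇒  p = 2/3.
Set Player 1's expected payoff from Bottom equal to that from Top:
  Player 1's payoff from Bottom: q·(-8) + (1−q)·7 = -15q + 7
  Player 1's payoff from Top: q·1 + (1−q)·(-9) = 10q - 9
  -15q + 7 = 10q - 9  ⇒  -25q = -16  ⇒  q = 16/25.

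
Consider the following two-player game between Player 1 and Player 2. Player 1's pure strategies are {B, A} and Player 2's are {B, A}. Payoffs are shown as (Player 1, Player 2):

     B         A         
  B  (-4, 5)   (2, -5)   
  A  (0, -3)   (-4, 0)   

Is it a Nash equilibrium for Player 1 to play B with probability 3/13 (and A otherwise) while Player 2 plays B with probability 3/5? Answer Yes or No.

Yes

Check Player 2's indifference given Player 1's mix p = 3/13:
  payoff from B = -15/13; payoff from A = -15/13 — equal.
Check Player 1's indifference given Player 2's mix q = 3/5:
  payoff from B = -8/5; payoff from A = -8/5 — equal.
Both players are indifferent, so neither can profitably deviate.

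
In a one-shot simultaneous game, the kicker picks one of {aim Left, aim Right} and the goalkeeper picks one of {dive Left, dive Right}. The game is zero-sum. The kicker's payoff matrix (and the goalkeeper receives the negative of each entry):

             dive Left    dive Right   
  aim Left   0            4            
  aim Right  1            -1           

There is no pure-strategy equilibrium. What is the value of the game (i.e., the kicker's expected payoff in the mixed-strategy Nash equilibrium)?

v = 2/3

Set the kicker's expected payoff from aim Left equal to that from aim Right:
  the kicker's payoff to aim Left: q·0 + (1−q)·4 = -4q + 4
  the kicker's payoff to aim Right: q·1 + (1−q)·(-1) = 2q - 1
  -4q + 4 = 2q - 1  ⇒  -6q = -5  ⇒  q = 5/6.
The value is the kicker's expected payoff against this mix (using aim Left): (5/6)·0 + (1/6)·4 = 2/3.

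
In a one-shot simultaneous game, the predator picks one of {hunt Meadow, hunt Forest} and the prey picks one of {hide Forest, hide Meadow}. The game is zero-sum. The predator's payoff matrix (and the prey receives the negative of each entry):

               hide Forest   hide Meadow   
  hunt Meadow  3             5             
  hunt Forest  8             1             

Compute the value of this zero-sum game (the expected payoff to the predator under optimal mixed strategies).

v = 37/9

The prey's mix must leave the predator indifferent between hunt Meadow and hunt Forest.
  the predator's payoff to hunt Meadow: q·3 + (1−q)·5 = -2q + 5
  the predator's payoff to hunt Forest: q·8 + (1−q)·1 = 7q + 1
  -2q + 5 = 7q + 1  ⇒  -9q = -4  ⇒  q = 4/9.
The value is the predator's expected payoff against this mix (using hunt Meadow): (4/9)·3 + (5/9)·5 = 37/9.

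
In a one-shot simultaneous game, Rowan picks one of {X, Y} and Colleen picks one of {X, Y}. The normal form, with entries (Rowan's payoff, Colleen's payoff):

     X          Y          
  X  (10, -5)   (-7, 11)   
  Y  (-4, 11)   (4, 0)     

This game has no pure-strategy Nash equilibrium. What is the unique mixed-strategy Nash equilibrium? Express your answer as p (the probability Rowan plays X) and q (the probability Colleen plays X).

p = 11/27, q = 11/25

Rowan's mix must leave Colleen indifferent between X and Y.
  Colleen's expected payoff from X: p·(-5) + (1−p)·11 = -16p + 11
  Colleen's expected payoff from Y: p·11 + (1−p)·0 = 11p
  -16p + 11 = 11p  ⇒  -27p = -11  ⇒  p = 11/27.
Rowan's indifference between X and Y determines Colleen's mixing probability q:
  Rowan's payoff from X: q·10 + (1−q)·(-7) = 17q - 7
  Rowan's payoff from Y: q·(-4) + (1−q)·4 = -8q + 4
  17q - 7 = -8q + 4  ⇒  25q = 11  ⇒  q = 11/25.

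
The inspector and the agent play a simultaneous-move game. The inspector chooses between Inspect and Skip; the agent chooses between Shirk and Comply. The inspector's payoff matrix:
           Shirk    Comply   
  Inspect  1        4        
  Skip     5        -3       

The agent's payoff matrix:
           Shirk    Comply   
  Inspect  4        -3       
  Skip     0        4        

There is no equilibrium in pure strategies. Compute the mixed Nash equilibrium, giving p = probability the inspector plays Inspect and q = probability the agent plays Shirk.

p = 4/11, q = 7/11

Set the agent's expected payoff from Shirk equal to that from Comply:
  the agent's expected payoff from Shirk: p·4 + (1−p)·0 = 4p
  the agent's expected payoff from Comply: p·(-3) + (1−p)·4 = -7p + 4
  4p = -7p + 4  ⇒  11p = 4  ⇒  p = 4/11.
In a mixed equilibrium the inspector is indifferent between Inspect and Skip; this condition fixes q.
  the inspector's payoff to Inspect: q·1 + (1−q)·4 = -3q + 4
  the inspector's payoff to Skip: q·5 + (1−q)·(-3) = 8q - 3
  -3q + 4 = 8q - 3  ⇒  -11q = -7  ⇒  q = 7/11.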